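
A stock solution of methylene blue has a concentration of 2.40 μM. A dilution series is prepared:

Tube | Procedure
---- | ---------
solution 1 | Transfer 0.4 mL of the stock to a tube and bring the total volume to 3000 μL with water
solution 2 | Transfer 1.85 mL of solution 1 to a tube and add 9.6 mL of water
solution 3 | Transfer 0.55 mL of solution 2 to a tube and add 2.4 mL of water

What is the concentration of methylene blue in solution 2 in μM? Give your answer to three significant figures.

0.0517 μM

Step 1: 0.4 mL brought to 3000 μL → factor 3/0.4 = 7.5
Step 2: 1.85 mL + 9.6 mL = 11.45 mL total → factor 11.45/1.85 = 6.1892
Dilution factor through solution 2 = 7.5 × 6.1892 = 46.419
[solution 2] = 2.40 μM / 46.419 = 0.0517 μM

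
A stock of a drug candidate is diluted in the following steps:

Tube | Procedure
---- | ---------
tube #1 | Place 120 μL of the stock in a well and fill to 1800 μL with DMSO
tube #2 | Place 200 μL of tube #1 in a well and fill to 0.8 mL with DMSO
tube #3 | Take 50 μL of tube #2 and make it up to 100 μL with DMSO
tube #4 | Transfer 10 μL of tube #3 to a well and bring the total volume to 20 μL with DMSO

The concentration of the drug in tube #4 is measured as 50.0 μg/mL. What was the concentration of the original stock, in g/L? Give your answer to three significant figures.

12.0 g/L

Step 1: 120 μL brought to 1800 μL → factor 1800/120 = 15
Step 2: 200 μL brought to 0.8 mL → factor 800/200 = 4
Step 3: 50 μL brought to 100 μL → factor 100/50 = 2
Step 4: 10 μL brought to 20 μL → factor 20/10 = 2
Overall dilution factor = 15 × 4 × 2 × 2 = 240
Stock = 50.0 μg/mL × 240 = 1.200 × 10^4 μg/mL = 12.0 g/L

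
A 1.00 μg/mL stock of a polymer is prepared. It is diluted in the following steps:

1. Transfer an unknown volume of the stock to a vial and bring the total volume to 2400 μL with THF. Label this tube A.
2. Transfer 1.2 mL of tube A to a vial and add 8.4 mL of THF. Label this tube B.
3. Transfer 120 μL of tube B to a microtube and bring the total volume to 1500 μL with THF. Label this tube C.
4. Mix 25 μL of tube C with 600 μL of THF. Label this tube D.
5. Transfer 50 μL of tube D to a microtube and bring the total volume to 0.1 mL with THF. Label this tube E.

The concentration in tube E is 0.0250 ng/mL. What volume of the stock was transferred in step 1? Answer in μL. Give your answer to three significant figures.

Step 1: v brought to 2400 μL → factor = 2400 μL/v
Step 2: 1.2 mL + 8.4 mL = 9.6 mL total → factor 9.6/1.2 = 8
Step 3: 120 μL brought to 1500 μL → factor 1500/120 = 12.5
Step 4: 25 μL + 600 μL = 625 μL total → factor 625/25 = 25
Step 5: 50 μL brought to 0.1 mL → factor 100/50 = 2
Product of known-step factors = 5000
Overall factor = 1.00 μg/mL / (0.0250 ng/mL) = 40000
Step-1 factor = 40000 / 5000 = 8
v = 2400 μL / 8 = 300 μL

300 μL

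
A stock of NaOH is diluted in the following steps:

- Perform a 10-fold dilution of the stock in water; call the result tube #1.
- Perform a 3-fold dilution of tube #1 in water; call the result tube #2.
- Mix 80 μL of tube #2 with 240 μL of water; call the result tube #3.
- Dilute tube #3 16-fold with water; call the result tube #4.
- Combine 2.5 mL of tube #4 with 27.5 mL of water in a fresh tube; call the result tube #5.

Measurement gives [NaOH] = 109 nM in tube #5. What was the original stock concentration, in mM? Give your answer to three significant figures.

2.51 mM

Step 1: 10-fold → factor 10
Step 2: 3-fold → factor 3
Step 3: 80 μL + 240 μL = 320 μL total → factor 320/80 = 4
Step 4: 16-fold → factor 16
Step 5: 2.5 mL + 27.5 mL = 30 mL total → factor 30/2.5 = 12
Overall dilution factor = 10 × 3 × 4 × 16 × 12 = 23040
Stock = 109 nM × 23040 = 2.511 × 10^6 nM = 2.51 mM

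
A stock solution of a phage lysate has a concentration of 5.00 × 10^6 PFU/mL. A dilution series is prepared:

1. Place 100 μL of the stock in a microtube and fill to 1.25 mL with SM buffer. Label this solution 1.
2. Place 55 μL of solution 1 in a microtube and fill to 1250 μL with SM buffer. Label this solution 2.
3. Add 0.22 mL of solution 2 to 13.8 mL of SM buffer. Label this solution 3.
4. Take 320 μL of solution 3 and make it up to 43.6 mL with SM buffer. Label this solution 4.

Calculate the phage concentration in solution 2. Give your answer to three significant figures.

1.76 × 10^4 PFU/mL

Step 1: 100 μL brought to 1.25 mL → factor 1250/100 = 12.5
Step 2: 55 μL brought to 1250 μL → factor 1250/55 = 22.727
Dilution factor through solution 2 = 12.5 × 22.727 = 284.09
[solution 2] = 5.00 × 10^6 PFU/mL / 284.09 = 1.76 × 10^4 PFU/mL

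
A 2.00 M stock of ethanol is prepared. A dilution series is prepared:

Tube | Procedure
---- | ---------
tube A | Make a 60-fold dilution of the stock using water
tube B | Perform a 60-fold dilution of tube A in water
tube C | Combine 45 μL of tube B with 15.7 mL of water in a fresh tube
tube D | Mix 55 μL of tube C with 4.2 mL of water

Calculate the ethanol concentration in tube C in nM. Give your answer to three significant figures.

1.59 × 10^3 nM

Step 1: 60-fold → factor 60
Step 2: 60-fold → factor 60
Step 3: 45 μL + 15.7 mL = 15745 μL total → factor 15745/45 = 349.89
Dilution factor through tube C = 60 × 60 × 349.89 = 1.2596 × 10^6
[tube C] = 2.00 M / 1.2596 × 10^6 = 1.588 × 10^-6 M = 1.59 × 10^3 nM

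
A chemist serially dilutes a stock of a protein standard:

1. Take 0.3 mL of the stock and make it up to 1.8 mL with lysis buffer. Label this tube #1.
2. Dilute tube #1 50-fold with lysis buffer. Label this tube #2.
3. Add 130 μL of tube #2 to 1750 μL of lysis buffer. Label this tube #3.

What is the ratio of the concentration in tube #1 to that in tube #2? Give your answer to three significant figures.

Step 1: 0.3 mL brought to 1.8 mL → factor 1.8/0.3 = 6
Step 2: 50-fold → factor 50
Dilution factor to tube #1 = 6; to tube #2 = 300
[tube #1]/[tube #2] = (factor to tube #2)/(factor to tube #1) = 300/6 = 50.0

50.0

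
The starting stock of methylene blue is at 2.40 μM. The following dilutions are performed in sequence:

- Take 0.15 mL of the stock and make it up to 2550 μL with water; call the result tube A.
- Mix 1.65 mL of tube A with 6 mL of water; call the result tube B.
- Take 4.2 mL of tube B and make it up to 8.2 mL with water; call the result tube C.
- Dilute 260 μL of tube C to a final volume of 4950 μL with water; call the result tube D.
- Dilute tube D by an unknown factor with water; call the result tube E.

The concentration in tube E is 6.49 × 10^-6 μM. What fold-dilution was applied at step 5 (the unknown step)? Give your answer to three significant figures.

126-fold

Step 1: 0.15 mL brought to 2550 μL → factor 2.55/0.15 = 17
Step 2: 1.65 mL + 6 mL = 7.65 mL total → factor 7.65/1.65 = 4.6364
Step 3: 4.2 mL brought to 8.2 mL → factor 8.2/4.2 = 1.9524
Step 4: 260 μL brought to 4950 μL → factor 4950/260 = 19.038
Step 5: unknown factor x
Product of known-step factors = 2929.7
Overall factor = 2.40 μM / (6.49 × 10^-6 μM) = 3.698 × 10^5
x = 3.698 × 10^5 / 2929.7 = 126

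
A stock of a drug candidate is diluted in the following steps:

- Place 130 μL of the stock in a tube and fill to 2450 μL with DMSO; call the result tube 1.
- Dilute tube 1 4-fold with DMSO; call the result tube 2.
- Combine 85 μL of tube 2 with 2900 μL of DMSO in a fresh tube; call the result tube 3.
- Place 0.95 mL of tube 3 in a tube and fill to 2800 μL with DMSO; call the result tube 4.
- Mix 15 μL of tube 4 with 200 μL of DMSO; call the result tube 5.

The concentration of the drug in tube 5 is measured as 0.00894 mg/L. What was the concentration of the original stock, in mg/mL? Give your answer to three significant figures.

1.00 mg/mL

Step 1: 130 μL brought to 2450 μL → factor 2450/130 = 18.846
Step 2: 4-fold → factor 4
Step 3: 85 μL + 2900 μL = 2985 μL total → factor 2985/85 = 35.118
Step 4: 0.95 mL brought to 2800 μL → factor 2.8/0.95 = 2.9474
Step 5: 15 μL + 200 μL = 215 μL total → factor 215/15 = 14.333
Overall dilution factor = 18.846 × 4 × 35.118 × 2.9474 × 14.333 = 1.1184 × 10^5
Stock = 0.00894 mg/L × 1.1184 × 10^5 = 999.8 mg/L = 1.00 mg/mL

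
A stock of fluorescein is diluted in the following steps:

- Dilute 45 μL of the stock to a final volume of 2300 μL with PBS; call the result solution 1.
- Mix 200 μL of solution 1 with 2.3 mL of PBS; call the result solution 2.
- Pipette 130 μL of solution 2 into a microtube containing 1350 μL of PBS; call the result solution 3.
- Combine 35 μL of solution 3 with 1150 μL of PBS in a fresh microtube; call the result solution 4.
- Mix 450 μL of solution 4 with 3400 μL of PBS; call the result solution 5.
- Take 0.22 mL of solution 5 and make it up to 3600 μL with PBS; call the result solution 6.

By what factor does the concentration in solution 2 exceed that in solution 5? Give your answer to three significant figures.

Step 1: 45 μL brought to 2300 μL → factor 2300/45 = 51.111
Step 2: 200 μL + 2.3 mL = 2500 μL total → factor 2500/200 = 12.5
Step 3: 130 μL + 1350 μL = 1480 μL total → factor 1480/130 = 11.385
Step 4: 35 μL + 1150 μL = 1185 μL total → factor 1185/35 = 33.857
Step 5: 450 μL + 3400 μL = 3850 μL total → factor 3850/450 = 8.5556
Dilution factor to solution 2 = 638.89; to solution 5 = 2.1069 × 10^6
[solution 2]/[solution 5] = (factor to solution 5)/(factor to solution 2) = 2.1069 × 10^6/638.89 = 3.30 × 10^3

3.30 × 10^3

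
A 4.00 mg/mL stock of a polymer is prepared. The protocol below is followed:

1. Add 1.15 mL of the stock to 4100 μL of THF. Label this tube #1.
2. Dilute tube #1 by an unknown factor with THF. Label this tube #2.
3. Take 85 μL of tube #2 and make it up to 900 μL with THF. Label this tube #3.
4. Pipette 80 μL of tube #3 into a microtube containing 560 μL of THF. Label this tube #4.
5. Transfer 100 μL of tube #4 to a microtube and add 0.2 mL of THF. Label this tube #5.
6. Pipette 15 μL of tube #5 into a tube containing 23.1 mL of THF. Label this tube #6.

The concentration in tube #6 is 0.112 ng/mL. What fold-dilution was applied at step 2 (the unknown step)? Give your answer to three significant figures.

20.0-fold

Step 1: 1.15 mL + 4100 μL = 5.25 mL total → factor 5.25/1.15 = 4.5652
Step 2: unknown factor x
Step 3: 85 μL brought to 900 μL → factor 900/85 = 10.588
Step 4: 80 μL + 560 μL = 640 μL total → factor 640/80 = 8
Step 5: 100 μL + 0.2 mL = 300 μL total → factor 300/100 = 3
Step 6: 15 μL + 23.1 mL = 23115 μL total → factor 23115/15 = 1541
Product of known-step factors = 1.7877 × 10^6
Overall factor = 4.00 mg/mL / (0.112 ng/mL) = 3.5714 × 10^7
x = 3.5714 × 10^7 / 1.7877 × 10^6 = 20.0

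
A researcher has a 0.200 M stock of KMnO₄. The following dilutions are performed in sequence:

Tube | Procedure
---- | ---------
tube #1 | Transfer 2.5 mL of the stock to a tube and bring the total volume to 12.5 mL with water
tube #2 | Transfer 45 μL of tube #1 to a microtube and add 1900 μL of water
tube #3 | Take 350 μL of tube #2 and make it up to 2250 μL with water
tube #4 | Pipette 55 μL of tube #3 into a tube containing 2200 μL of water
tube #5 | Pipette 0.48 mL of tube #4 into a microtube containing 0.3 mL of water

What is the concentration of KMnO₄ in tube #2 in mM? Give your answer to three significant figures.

0.925 mM

Step 1: 2.5 mL brought to 12.5 mL → factor 12.5/2.5 = 5
Step 2: 45 μL + 1900 μL = 1945 μL total → factor 1945/45 = 43.222
Dilution factor through tube #2 = 5 × 43.222 = 216.11
[tube #2] = 0.200 M / 216.11 = 0.0009254 M = 0.925 mM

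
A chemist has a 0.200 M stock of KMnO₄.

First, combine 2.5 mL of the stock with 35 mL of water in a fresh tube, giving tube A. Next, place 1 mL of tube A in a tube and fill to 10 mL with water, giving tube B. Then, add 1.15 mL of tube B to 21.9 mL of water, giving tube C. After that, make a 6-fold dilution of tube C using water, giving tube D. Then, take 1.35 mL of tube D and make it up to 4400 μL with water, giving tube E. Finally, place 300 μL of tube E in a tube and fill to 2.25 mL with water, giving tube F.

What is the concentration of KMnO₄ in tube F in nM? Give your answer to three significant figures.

Step 1: 2.5 mL + 35 mL = 37.5 mL total → factor 37.5/2.5 = 15
Step 2: 1 mL brought to 10 mL → factor 10/1 = 10
Step 3: 1.15 mL + 21.9 mL = 23.05 mL total → factor 23.05/1.15 = 20.043
Step 4: 6-fold → factor 6
Step 5: 1.35 mL brought to 4400 μL → factor 4.4/1.35 = 3.2593
Step 6: 300 μL brought to 2.25 mL → factor 2250/300 = 7.5
Overall dilution factor = 15 × 10 × 20.043 × 6 × 3.2593 × 7.5 = 4.4096 × 10^5
Final = 0.200 M / 4.4096 × 10^5 = 4.536 × 10^-7 M = 454 nM

454 nM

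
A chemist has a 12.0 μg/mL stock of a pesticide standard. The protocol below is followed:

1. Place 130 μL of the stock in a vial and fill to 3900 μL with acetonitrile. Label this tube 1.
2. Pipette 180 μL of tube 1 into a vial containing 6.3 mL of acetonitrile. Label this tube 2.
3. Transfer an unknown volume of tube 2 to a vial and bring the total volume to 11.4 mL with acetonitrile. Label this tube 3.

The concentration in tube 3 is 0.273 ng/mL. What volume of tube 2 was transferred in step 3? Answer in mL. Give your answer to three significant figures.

Step 1: 130 μL brought to 3900 μL → factor 3900/130 = 30
Step 2: 180 μL + 6.3 mL = 6480 μL total → factor 6480/180 = 36
Step 3: v brought to 11.4 mL → factor = 11.4 mL/v
Product of known-step factors = 1080
Overall factor = 12.0 μg/mL / (0.273 ng/mL) = 43956
Step-3 factor = 43956 / 1080 = 40.7
v = 11.4 mL / 40.7 = 0.280 mL

0.280 mL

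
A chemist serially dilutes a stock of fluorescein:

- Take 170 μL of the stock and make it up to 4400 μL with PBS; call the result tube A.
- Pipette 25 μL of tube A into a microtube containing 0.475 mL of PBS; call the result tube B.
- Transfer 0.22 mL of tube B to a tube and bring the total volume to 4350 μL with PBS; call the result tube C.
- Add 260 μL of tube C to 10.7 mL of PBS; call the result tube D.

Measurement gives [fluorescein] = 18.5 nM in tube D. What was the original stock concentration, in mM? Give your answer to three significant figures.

Step 1: 170 μL brought to 4400 μL → factor 4400/170 = 25.882
Step 2: 25 μL + 0.475 mL = 500 μL total → factor 500/25 = 20
Step 3: 0.22 mL brought to 4350 μL → factor 4.35/0.22 = 19.773
Step 4: 260 μL + 10.7 mL = 10960 μL total → factor 10960/260 = 42.154
Overall dilution factor = 25.882 × 20 × 19.773 × 42.154 = 4.3146 × 10^5
Stock = 18.5 nM × 4.3146 × 10^5 = 7.982 × 10^6 nM = 7.98 mM

7.98 mM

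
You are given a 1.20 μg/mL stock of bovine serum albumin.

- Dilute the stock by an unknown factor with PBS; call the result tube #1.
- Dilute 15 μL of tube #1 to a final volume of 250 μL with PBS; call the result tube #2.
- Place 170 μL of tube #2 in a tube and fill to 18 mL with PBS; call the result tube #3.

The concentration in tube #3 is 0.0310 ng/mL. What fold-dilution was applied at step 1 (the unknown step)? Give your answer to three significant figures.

Step 1: unknown factor x
Step 2: 15 μL brought to 250 μL → factor 250/15 = 16.667
Step 3: 170 μL brought to 18 mL → factor 18000/170 = 105.88
Product of known-step factors = 1764.7
Overall factor = 1.20 μg/mL / (0.0310 ng/mL) = 38710
x = 38710 / 1764.7 = 21.9

21.9-fold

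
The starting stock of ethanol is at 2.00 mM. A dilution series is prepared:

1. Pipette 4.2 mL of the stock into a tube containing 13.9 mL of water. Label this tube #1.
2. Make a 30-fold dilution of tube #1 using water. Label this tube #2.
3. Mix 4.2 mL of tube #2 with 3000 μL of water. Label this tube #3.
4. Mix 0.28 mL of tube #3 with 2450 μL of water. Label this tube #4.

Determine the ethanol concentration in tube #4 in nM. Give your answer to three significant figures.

Step 1: 4.2 mL + 13.9 mL = 18.1 mL total → factor 18.1/4.2 = 4.3095
Step 2: 30-fold → factor 30
Step 3: 4.2 mL + 3000 μL = 7.2 mL total → factor 7.2/4.2 = 1.7143
Step 4: 0.28 mL + 2450 μL = 2.73 mL total → factor 2.73/0.28 = 9.75
Overall dilution factor = 4.3095 × 30 × 1.7143 × 9.75 = 2160.9
Final = 2.00 mM / 2160.9 = 0.0009255 mM = 926 nM

926 nM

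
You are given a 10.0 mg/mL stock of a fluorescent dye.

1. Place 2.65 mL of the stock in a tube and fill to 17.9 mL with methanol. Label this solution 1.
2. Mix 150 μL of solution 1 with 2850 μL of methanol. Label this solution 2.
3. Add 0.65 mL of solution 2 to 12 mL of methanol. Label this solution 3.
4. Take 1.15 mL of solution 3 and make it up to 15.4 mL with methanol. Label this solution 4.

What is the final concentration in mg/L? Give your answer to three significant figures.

Step 1: 2.65 mL brought to 17.9 mL → factor 17.9/2.65 = 6.7547
Step 2: 150 μL + 2850 μL = 3000 μL total → factor 3000/150 = 20
Step 3: 0.65 mL + 12 mL = 12.65 mL total → factor 12.65/0.65 = 19.462
Step 4: 1.15 mL brought to 15.4 mL → factor 15.4/1.15 = 13.391
Overall dilution factor = 6.7547 × 20 × 19.462 × 13.391 = 35208
Final = 10.0 mg/mL / 35208 = 0.0002840 mg/mL = 0.284 mg/L

0.284 mg/L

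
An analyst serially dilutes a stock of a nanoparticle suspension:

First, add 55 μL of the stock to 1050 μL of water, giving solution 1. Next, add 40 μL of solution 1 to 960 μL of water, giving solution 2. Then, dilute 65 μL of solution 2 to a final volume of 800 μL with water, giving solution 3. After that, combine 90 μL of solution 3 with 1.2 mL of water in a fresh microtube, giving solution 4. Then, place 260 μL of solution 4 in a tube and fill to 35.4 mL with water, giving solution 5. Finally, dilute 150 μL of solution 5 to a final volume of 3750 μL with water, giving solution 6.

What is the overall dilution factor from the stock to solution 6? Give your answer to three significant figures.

Step 1: 55 μL + 1050 μL = 1105 μL total → factor 1105/55 = 20.091
Step 2: 40 μL + 960 μL = 1000 μL total → factor 1000/40 = 25
Step 3: 65 μL brought to 800 μL → factor 800/65 = 12.308
Step 4: 90 μL + 1.2 mL = 1290 μL total → factor 1290/90 = 14.333
Step 5: 260 μL brought to 35.4 mL → factor 35400/260 = 136.15
Step 6: 150 μL brought to 3750 μL → factor 3750/150 = 25
Overall dilution factor = 20.091 × 25 × 12.308 × 14.333 × 136.15 × 25 = 3.016 × 10^8

3.02 × 10^8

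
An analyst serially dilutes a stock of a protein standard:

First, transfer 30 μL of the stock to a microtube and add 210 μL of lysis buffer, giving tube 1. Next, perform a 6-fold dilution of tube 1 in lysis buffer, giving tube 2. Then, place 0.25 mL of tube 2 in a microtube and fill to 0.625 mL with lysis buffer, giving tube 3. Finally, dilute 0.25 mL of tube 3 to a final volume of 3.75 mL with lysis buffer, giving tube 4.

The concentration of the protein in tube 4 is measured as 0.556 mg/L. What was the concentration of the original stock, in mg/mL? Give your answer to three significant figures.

1.00 mg/mL

Step 1: 30 μL + 210 μL = 240 μL total → factor 240/30 = 8
Step 2: 6-fold → factor 6
Step 3: 0.25 mL brought to 0.625 mL → factor 0.625/0.25 = 2.5
Step 4: 0.25 mL brought to 3.75 mL → factor 3.75/0.25 = 15
Overall dilution factor = 8 × 6 × 2.5 × 15 = 1800
Stock = 0.556 mg/L × 1800 = 1001 mg/L = 1.00 mg/mL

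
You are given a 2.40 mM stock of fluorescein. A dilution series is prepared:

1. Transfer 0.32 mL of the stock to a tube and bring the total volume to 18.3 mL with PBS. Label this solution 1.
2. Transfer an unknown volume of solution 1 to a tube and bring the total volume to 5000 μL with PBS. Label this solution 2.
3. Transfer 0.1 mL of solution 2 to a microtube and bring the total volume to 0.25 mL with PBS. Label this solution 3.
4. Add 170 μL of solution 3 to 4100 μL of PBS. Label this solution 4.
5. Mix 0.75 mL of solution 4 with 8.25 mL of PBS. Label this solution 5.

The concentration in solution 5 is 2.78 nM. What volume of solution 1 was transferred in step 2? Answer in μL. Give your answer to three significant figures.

250 μL

Step 1: 0.32 mL brought to 18.3 mL → factor 18.3/0.32 = 57.188
Step 2: v brought to 5000 μL → factor = 5000 μL/v
Step 3: 0.1 mL brought to 0.25 mL → factor 0.25/0.1 = 2.5
Step 4: 170 μL + 4100 μL = 4270 μL total → factor 4270/170 = 25.118
Step 5: 0.75 mL + 8.25 mL = 9 mL total → factor 9/0.75 = 12
Product of known-step factors = 43092
Overall factor = 2.40 mM / (2.78 nM) = 8.6331 × 10^5
Step-2 factor = 8.6331 × 10^5 / 43092 = 20.034
v = 5000 μL / 20.034 = 250 μL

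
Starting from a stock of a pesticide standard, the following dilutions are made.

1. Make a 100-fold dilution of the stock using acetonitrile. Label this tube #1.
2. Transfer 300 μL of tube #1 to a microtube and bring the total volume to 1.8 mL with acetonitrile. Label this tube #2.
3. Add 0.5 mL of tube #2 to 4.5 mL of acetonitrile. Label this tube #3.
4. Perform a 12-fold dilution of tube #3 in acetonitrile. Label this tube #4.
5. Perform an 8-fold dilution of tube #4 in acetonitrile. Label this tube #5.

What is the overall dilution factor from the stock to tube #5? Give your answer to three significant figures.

Step 1: 100-fold → factor 100
Step 2: 300 μL brought to 1.8 mL → factor 1800/300 = 6
Step 3: 0.5 mL + 4.5 mL = 5 mL total → factor 5/0.5 = 10
Step 4: 12-fold → factor 12
Step 5: 8-fold → factor 8
Overall dilution factor = 100 × 6 × 10 × 12 × 8 = 5.76 × 10^5

5.76 × 10^5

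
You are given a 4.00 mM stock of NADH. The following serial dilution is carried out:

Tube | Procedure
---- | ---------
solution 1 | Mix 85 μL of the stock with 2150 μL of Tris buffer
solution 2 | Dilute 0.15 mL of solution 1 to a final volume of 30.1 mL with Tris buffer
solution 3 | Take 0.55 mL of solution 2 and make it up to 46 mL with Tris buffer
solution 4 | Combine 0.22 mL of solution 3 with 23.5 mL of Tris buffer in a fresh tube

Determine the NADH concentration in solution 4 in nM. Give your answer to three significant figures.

0.0841 nM

Step 1: 85 μL + 2150 μL = 2235 μL total → factor 2235/85 = 26.294
Step 2: 0.15 mL brought to 30.1 mL → factor 30.1/0.15 = 200.67
Step 3: 0.55 mL brought to 46 mL → factor 46/0.55 = 83.636
Step 4: 0.22 mL + 23.5 mL = 23.72 mL total → factor 23.72/0.22 = 107.82
Overall dilution factor = 26.294 × 200.67 × 83.636 × 107.82 = 4.758 × 10^7
Final = 4.00 mM / 4.758 × 10^7 = 8.407 × 10^-8 mM = 0.0841 nM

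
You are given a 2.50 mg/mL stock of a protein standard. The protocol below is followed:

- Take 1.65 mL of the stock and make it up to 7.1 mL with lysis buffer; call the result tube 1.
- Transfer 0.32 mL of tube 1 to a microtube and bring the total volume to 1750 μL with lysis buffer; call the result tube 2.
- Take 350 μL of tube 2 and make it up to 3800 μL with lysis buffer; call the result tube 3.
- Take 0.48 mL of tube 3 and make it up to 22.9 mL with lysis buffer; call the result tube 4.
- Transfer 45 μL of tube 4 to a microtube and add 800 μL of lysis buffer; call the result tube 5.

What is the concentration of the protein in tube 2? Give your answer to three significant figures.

0.106 mg/mL

Step 1: 1.65 mL brought to 7.1 mL → factor 7.1/1.65 = 4.303
Step 2: 0.32 mL brought to 1750 μL → factor 1.75/0.32 = 5.4688
Dilution factor through tube 2 = 4.303 × 5.4688 = 23.532
[tube 2] = 2.50 mg/mL / 23.532 = 0.106 mg/mL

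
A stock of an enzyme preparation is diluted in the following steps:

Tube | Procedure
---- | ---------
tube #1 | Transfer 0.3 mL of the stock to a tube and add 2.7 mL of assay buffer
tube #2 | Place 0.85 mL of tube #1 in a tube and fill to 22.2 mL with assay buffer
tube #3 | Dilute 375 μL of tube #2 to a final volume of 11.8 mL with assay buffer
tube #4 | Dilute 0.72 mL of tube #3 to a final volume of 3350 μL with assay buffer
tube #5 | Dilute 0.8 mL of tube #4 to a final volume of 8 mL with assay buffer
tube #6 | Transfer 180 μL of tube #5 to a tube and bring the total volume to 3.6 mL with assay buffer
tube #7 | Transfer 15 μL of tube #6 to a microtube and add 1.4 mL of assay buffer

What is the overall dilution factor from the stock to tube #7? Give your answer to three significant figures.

Step 1: 0.3 mL + 2.7 mL = 3 mL total → factor 3/0.3 = 10
Step 2: 0.85 mL brought to 22.2 mL → factor 22.2/0.85 = 26.118
Step 3: 375 μL brought to 11.8 mL → factor 11800/375 = 31.467
Step 4: 0.72 mL brought to 3350 μL → factor 3.35/0.72 = 4.6528
Step 5: 0.8 mL brought to 8 mL → factor 8/0.8 = 10
Step 6: 180 μL brought to 3.6 mL → factor 3600/180 = 20
Step 7: 15 μL + 1.4 mL = 1415 μL total → factor 1415/15 = 94.333
Overall dilution factor = 10 × 26.118 × 31.467 × 4.6528 × 10 × 20 × 94.333 = 7.2143 × 10^8

7.21 × 10^8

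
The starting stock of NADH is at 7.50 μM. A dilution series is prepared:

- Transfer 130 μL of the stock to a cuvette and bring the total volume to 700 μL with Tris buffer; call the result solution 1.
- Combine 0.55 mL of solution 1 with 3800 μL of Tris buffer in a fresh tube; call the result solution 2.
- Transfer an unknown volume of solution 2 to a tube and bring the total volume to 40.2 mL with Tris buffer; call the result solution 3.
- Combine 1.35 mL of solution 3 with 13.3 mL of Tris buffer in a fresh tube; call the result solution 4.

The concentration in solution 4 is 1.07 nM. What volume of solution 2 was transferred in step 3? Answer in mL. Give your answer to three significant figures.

2.65 mL

Step 1: 130 μL brought to 700 μL → factor 700/130 = 5.3846
Step 2: 0.55 mL + 3800 μL = 4.35 mL total → factor 4.35/0.55 = 7.9091
Step 3: v brought to 40.2 mL → factor = 40.2 mL/v
Step 4: 1.35 mL + 13.3 mL = 14.65 mL total → factor 14.65/1.35 = 10.852
Product of known-step factors = 462.15
Overall factor = 7.50 μM / (1.07 nM) = 7009.3
Step-3 factor = 7009.3 / 462.15 = 15.167
v = 40.2 mL / 15.167 = 2.65 mL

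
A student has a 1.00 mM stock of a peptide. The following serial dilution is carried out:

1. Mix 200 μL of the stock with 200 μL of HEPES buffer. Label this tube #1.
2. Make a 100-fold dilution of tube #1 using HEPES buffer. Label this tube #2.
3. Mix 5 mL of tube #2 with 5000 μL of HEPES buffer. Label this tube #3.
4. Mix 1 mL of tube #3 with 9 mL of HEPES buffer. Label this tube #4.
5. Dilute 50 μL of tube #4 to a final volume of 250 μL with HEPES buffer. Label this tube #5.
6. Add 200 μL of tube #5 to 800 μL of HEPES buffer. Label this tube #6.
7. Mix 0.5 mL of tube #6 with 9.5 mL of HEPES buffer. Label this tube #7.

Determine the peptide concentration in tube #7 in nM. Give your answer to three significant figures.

0.500 nM

Step 1: 200 μL + 200 μL = 400 μL total → factor 400/200 = 2
Step 2: 100-fold → factor 100
Step 3: 5 mL + 5000 μL = 10 mL total → factor 10/5 = 2
Step 4: 1 mL + 9 mL = 10 mL total → factor 10/1 = 10
Step 5: 50 μL brought to 250 μL → factor 250/50 = 5
Step 6: 200 μL + 800 μL = 1000 μL total → factor 1000/200 = 5
Step 7: 0.5 mL + 9.5 mL = 10 mL total → factor 10/0.5 = 20
Overall dilution factor = 2 × 100 × 2 × 10 × 5 × 5 × 20 = 2 × 10^6
Final = 1.00 mM / 2 × 10^6 = 5.000 × 10^-7 mM = 0.500 nM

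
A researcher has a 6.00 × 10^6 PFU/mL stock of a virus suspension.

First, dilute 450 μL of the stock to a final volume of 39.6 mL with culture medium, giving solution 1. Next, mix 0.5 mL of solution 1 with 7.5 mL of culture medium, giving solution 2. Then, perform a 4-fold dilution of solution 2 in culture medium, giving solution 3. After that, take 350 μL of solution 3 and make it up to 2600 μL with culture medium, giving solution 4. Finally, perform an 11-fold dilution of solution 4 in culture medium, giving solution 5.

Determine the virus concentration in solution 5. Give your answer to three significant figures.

Step 1: 450 μL brought to 39.6 mL → factor 39600/450 = 88
Step 2: 0.5 mL + 7.5 mL = 8 mL total → factor 8/0.5 = 16
Step 3: 4-fold → factor 4
Step 4: 350 μL brought to 2600 μL → factor 2600/350 = 7.4286
Step 5: 11-fold → factor 11
Overall dilution factor = 88 × 16 × 4 × 7.4286 × 11 = 4.6021 × 10^5
Final = 6.00 × 10^6 PFU/mL / 4.6021 × 10^5 = 13.0 PFU/mL

13.0 PFU/mL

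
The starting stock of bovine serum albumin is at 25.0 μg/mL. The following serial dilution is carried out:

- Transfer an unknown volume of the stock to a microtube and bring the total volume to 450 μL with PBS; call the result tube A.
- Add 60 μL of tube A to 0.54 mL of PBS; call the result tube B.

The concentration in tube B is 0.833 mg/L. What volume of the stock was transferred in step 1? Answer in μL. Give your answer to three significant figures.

Step 1: v brought to 450 μL → factor = 450 μL/v
Step 2: 60 μL + 0.54 mL = 600 μL total → factor 600/60 = 10
Product of known-step factors = 10
Overall factor = 25.0 μg/mL / (0.833 mg/L) = 30.012
Step-1 factor = 30.012 / 10 = 3.0012
v = 450 μL / 3.0012 = 150 μL

150 μL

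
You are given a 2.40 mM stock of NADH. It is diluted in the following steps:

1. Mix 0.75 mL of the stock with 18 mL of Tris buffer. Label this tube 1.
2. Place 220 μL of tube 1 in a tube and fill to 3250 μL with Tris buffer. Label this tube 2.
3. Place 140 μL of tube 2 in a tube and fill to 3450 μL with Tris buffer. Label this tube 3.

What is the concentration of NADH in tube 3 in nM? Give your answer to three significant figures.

Step 1: 0.75 mL + 18 mL = 18.75 mL total → factor 18.75/0.75 = 25
Step 2: 220 μL brought to 3250 μL → factor 3250/220 = 14.773
Step 3: 140 μL brought to 3450 μL → factor 3450/140 = 24.643
Overall dilution factor = 25 × 14.773 × 24.643 = 9101.1
Final = 2.40 mM / 9101.1 = 0.0002637 mM = 264 nM

264 nM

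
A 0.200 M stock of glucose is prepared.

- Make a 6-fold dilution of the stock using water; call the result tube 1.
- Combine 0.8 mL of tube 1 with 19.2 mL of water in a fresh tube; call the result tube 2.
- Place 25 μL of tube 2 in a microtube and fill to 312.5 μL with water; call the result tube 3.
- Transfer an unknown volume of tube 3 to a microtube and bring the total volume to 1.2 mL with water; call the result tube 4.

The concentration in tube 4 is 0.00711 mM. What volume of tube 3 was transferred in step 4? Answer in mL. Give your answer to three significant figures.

Step 1: 6-fold → factor 6
Step 2: 0.8 mL + 19.2 mL = 20 mL total → factor 20/0.8 = 25
Step 3: 25 μL brought to 312.5 μL → factor 312.5/25 = 12.5
Step 4: v brought to 1.2 mL → factor = 1.2 mL/v
Product of known-step factors = 1875
Overall factor = 0.200 M / (0.00711 mM) = 28129
Step-4 factor = 28129 / 1875 = 15.002
v = 1.2 mL / 15.002 = 0.0800 mL

0.0800 mL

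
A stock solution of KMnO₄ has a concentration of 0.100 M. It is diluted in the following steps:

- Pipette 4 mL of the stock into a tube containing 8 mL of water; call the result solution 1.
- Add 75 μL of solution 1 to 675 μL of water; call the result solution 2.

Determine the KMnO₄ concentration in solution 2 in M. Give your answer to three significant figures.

0.00333 M

Step 1: 4 mL + 8 mL = 12 mL total → factor 12/4 = 3
Step 2: 75 μL + 675 μL = 750 μL total → factor 750/75 = 10
Overall dilution factor = 3 × 10 = 30
Final = 0.100 M / 30 = 0.00333 M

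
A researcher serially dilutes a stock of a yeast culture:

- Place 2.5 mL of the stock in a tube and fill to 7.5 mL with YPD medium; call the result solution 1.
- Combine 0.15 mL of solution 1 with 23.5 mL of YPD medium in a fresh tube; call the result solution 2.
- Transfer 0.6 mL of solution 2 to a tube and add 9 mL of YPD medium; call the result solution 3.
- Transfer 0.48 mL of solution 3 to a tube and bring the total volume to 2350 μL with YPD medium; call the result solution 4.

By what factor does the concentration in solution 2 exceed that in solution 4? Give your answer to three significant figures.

78.3

Step 1: 2.5 mL brought to 7.5 mL → factor 7.5/2.5 = 3
Step 2: 0.15 mL + 23.5 mL = 23.65 mL total → factor 23.65/0.15 = 157.67
Step 3: 0.6 mL + 9 mL = 9.6 mL total → factor 9.6/0.6 = 16
Step 4: 0.48 mL brought to 2350 μL → factor 2.35/0.48 = 4.8958
Dilution factor to solution 2 = 473; to solution 4 = 37052
[solution 2]/[solution 4] = (factor to solution 4)/(factor to solution 2) = 37052/473 = 78.3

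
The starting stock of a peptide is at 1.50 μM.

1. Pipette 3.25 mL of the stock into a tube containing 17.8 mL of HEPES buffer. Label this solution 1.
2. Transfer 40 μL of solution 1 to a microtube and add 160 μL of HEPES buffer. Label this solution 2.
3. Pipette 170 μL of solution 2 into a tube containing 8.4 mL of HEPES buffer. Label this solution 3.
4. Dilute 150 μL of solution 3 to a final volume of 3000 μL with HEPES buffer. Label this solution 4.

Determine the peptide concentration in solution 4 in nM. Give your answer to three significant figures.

Step 1: 3.25 mL + 17.8 mL = 21.05 mL total → factor 21.05/3.25 = 6.4769
Step 2: 40 μL + 160 μL = 200 μL total → factor 200/40 = 5
Step 3: 170 μL + 8.4 mL = 8570 μL total → factor 8570/170 = 50.412
Step 4: 150 μL brought to 3000 μL → factor 3000/150 = 20
Overall dilution factor = 6.4769 × 5 × 50.412 × 20 = 32651
Final = 1.50 μM / 32651 = 4.594 × 10^-5 μM = 0.0459 nM

0.0459 nM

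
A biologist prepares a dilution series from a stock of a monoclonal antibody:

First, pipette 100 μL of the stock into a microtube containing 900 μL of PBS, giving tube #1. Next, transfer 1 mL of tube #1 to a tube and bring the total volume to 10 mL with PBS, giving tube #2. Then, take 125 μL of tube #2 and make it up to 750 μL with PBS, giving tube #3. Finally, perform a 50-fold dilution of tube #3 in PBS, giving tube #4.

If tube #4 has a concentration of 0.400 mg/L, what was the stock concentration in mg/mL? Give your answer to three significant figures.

Step 1: 100 μL + 900 μL = 1000 μL total → factor 1000/100 = 10
Step 2: 1 mL brought to 10 mL → factor 10/1 = 10
Step 3: 125 μL brought to 750 μL → factor 750/125 = 6
Step 4: 50-fold → factor 50
Overall dilution factor = 10 × 10 × 6 × 50 = 30000
Stock = 0.400 mg/L × 30000 = 1.200 × 10^4 mg/L = 12.0 mg/mL

12.0 mg/mL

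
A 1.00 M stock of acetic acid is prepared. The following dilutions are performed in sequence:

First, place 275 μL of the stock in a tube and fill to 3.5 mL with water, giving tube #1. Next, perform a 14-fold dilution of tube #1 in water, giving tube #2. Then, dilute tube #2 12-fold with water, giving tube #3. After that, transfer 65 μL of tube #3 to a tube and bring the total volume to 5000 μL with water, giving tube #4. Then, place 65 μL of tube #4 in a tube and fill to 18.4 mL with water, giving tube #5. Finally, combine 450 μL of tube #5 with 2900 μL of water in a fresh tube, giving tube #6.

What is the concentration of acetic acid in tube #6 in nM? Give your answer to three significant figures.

2.89 nM

Step 1: 275 μL brought to 3.5 mL → factor 3500/275 = 12.727
Step 2: 14-fold → factor 14
Step 3: 12-fold → factor 12
Step 4: 65 μL brought to 5000 μL → factor 5000/65 = 76.923
Step 5: 65 μL brought to 18.4 mL → factor 18400/65 = 283.08
Step 6: 450 μL + 2900 μL = 3350 μL total → factor 3350/450 = 7.4444
Dilution factor through tube #6 = 12.727 × 14 × 12 × 76.923 × 283.08 × 7.4444 = 3.4661 × 10^8
[tube #6] = 1.00 M / 3.4661 × 10^8 = 2.885 × 10^-9 M = 2.89 nM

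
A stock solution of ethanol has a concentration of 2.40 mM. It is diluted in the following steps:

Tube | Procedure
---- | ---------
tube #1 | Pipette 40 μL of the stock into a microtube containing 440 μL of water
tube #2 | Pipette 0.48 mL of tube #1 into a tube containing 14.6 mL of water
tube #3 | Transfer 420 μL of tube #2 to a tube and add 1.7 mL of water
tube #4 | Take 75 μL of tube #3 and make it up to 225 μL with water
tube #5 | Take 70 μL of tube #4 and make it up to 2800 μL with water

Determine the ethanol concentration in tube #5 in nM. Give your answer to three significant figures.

Step 1: 40 μL + 440 μL = 480 μL total → factor 480/40 = 12
Step 2: 0.48 mL + 14.6 mL = 15.08 mL total → factor 15.08/0.48 = 31.417
Step 3: 420 μL + 1.7 mL = 2120 μL total → factor 2120/420 = 5.0476
Step 4: 75 μL brought to 225 μL → factor 225/75 = 3
Step 5: 70 μL brought to 2800 μL → factor 2800/70 = 40
Overall dilution factor = 12 × 31.417 × 5.0476 × 3 × 40 = 2.2835 × 10^5
Final = 2.40 mM / 2.2835 × 10^5 = 1.051 × 10^-5 mM = 10.5 nM

10.5 nM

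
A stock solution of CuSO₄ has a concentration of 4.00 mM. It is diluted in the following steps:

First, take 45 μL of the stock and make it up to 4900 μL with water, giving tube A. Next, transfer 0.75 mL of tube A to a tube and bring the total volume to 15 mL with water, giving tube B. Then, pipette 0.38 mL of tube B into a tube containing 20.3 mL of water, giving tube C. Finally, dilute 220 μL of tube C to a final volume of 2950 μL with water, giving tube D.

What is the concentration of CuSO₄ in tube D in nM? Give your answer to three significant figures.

2.52 nM

Step 1: 45 μL brought to 4900 μL → factor 4900/45 = 108.89
Step 2: 0.75 mL brought to 15 mL → factor 15/0.75 = 20
Step 3: 0.38 mL + 20.3 mL = 20.68 mL total → factor 20.68/0.38 = 54.421
Step 4: 220 μL brought to 2950 μL → factor 2950/220 = 13.409
Overall dilution factor = 108.89 × 20 × 54.421 × 13.409 = 1.5892 × 10^6
Final = 4.00 mM / 1.5892 × 10^6 = 2.517 × 10^-6 mM = 2.52 nM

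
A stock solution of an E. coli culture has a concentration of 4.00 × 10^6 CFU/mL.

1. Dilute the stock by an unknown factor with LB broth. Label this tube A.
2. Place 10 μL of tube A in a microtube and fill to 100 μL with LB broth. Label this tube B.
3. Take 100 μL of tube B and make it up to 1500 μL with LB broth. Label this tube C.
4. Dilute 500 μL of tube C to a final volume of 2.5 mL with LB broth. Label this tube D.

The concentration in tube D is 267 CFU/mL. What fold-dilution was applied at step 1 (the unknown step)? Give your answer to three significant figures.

Step 1: unknown factor x
Step 2: 10 μL brought to 100 μL → factor 100/10 = 10
Step 3: 100 μL brought to 1500 μL → factor 1500/100 = 15
Step 4: 500 μL brought to 2.5 mL → factor 2500/500 = 5
Product of known-step factors = 750
Overall factor = 4.00 × 10^6 CFU/mL / (267 CFU/mL) = 14981
x = 14981 / 750 = 20.0

20.0-fold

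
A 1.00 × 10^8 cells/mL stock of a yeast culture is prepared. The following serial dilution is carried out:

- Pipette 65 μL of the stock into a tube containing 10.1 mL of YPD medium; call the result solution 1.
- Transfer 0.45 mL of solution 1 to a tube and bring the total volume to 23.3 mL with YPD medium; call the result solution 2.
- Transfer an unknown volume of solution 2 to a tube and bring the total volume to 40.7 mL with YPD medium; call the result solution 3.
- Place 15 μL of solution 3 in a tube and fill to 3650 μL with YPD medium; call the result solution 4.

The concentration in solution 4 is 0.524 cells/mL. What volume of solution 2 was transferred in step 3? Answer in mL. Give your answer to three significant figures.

0.420 mL

Step 1: 65 μL + 10.1 mL = 10165 μL total → factor 10165/65 = 156.38
Step 2: 0.45 mL brought to 23.3 mL → factor 23.3/0.45 = 51.778
Step 3: v brought to 40.7 mL → factor = 40.7 mL/v
Step 4: 15 μL brought to 3650 μL → factor 3650/15 = 243.33
Product of known-step factors = 1.9703 × 10^6
Overall factor = 1.00 × 10^8 cells/mL / (0.524 cells/mL) = 1.9084 × 10^8
Step-3 factor = 1.9084 × 10^8 / 1.9703 × 10^6 = 96.857
v = 40.7 mL / 96.857 = 0.420 mL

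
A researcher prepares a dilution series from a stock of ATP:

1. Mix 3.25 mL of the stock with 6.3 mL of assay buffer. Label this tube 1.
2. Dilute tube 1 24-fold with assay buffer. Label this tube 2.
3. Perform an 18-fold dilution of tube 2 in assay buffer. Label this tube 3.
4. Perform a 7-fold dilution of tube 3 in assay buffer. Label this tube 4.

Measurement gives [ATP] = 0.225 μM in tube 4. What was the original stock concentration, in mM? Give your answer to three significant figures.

Step 1: 3.25 mL + 6.3 mL = 9.55 mL total → factor 9.55/3.25 = 2.9385
Step 2: 24-fold → factor 24
Step 3: 18-fold → factor 18
Step 4: 7-fold → factor 7
Overall dilution factor = 2.9385 × 24 × 18 × 7 = 8885.9
Stock = 0.225 μM × 8885.9 = 1999 μM = 2.00 mM

2.00 mM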